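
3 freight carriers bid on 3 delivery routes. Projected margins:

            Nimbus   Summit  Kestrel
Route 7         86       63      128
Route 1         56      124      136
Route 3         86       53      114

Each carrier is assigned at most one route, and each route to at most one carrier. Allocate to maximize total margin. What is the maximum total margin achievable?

Optimal: Nimbus→Route 3 ($86k), Summit→Route 1 ($124k), Kestrel→Route 7 ($128k) — total 86+124+128 = $338k.
Row-greedy (each carrier in turn takes its best remaining route) gives $324k, worse by 14.
Next-best assignment: Nimbus→Route 7, Summit→Route 1, Kestrel→Route 3 = $324k.
Every other assignment is strictly worse.

Max total: $338k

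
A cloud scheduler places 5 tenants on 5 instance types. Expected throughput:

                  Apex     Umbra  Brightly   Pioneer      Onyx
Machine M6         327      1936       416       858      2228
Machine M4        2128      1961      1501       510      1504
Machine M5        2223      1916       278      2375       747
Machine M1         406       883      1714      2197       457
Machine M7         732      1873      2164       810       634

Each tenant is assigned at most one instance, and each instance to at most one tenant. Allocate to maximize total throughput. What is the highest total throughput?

Optimal: Apex→Machine M5 (2223 ops/s), Umbra→Machine M4 (1961 ops/s), Brightly→Machine M7 (2164 ops/s), Pioneer→Machine M1 (2197 ops/s), Onyx→Machine M6 (2228 ops/s) — total 2223+1961+2164+2197+2228 = 10773 ops/s.
Max-entry greedy (repeatedly take the single best remaining cell) gives 9778 ops/s, worse by 995.
Next-best assignment: Apex→Machine M4, Umbra→Machine M5, Brightly→Machine M7, Pioneer→Machine M1, Onyx→Machine M6 = 10633 ops/s.

Max total: 10773 ops/s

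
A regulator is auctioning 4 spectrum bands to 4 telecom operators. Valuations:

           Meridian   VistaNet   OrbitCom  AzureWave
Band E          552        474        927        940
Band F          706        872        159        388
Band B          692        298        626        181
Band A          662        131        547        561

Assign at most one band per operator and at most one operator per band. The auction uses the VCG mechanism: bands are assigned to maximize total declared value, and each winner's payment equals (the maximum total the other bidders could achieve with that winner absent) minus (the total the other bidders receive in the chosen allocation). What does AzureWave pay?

Efficient allocation: Meridian→Band A ($662M), VistaNet→Band F ($872M), OrbitCom→Band B ($626M), AzureWave→Band E ($940M); total welfare W = $3100M.
AzureWave receives Band E at value $940M, so the others get W − 940 = $2160M.
Without AzureWave: best allocation of the remaining 3 bidders over all 4 bands is Meridian→Band B ($692M), VistaNet→Band F ($872M), OrbitCom→Band E ($927M), total $2491M.
VCG payment = (others' best without AzureWave) − (others' welfare with AzureWave) = 2491 − 2160 = $331M.

AzureWave pays $331M.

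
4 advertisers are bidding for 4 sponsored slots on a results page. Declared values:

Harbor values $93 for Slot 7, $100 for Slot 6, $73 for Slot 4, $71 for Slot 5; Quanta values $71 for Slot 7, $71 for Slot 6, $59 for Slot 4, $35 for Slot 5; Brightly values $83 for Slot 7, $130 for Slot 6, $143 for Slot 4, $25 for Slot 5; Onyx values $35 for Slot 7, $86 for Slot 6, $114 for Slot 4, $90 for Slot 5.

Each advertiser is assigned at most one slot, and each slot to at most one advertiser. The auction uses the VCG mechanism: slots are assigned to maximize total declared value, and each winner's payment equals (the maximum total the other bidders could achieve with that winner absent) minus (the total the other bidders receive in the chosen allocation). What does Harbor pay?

Harbor pays $11.

Efficient allocation: Harbor→Slot 6 ($100), Quanta→Slot 7 ($71), Brightly→Slot 4 ($143), Onyx→Slot 5 ($90); total welfare W = $404.
Harbor receives Slot 6 at value $100, so the others get W − 100 = $304.
Without Harbor: best allocation of the remaining 3 bidders over all 4 slots is Quanta→Slot 7 ($71), Brightly→Slot 6 ($130), Onyx→Slot 4 ($114), total $315.
VCG payment = (others' best without Harbor) − (others' welfare with Harbor) = 315 − 304 = $11.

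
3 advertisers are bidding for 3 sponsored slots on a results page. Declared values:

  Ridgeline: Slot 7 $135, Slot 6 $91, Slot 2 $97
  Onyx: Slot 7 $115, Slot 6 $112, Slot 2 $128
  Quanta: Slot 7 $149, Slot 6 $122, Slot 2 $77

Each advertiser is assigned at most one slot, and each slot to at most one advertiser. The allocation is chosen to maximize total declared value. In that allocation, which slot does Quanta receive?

Optimal: Ridgeline→Slot 7 ($135), Onyx→Slot 2 ($128), Quanta→Slot 6 ($122) — total 135+128+122 = $385.
Column-greedy (each slot in turn goes to its best remaining advertiser) gives $358, worse by 27.
Next-best assignment: Ridgeline→Slot 6, Onyx→Slot 2, Quanta→Slot 7 = $368.
Every other assignment is strictly worse.
Quanta's own top slot is Slot 7 ($149), but forcing Quanta→Slot 7 and reassigning the rest optimally gives only $368 — worse by 17.

Quanta receives Slot 6.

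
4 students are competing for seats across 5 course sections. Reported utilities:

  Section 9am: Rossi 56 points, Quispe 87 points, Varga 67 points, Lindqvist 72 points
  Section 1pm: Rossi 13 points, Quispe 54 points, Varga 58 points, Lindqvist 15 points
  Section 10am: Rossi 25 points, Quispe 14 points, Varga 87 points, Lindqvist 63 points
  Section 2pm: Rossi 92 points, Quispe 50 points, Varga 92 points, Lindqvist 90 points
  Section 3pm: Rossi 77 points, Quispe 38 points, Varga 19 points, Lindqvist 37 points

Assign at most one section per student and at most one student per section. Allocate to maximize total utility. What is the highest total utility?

Maximum total: 341 points

Optimal: Rossi→Section 3pm (77 points), Quispe→Section 9am (87 points), Varga→Section 10am (87 points), Lindqvist→Section 2pm (90 points) — total 77+87+87+90 = 341 points.
Swapping Lindqvist↔Quispe (Lindqvist→Section 9am 72 points, Quispe→Section 2pm 50 points) loses 55.
Every other assignment is strictly worse.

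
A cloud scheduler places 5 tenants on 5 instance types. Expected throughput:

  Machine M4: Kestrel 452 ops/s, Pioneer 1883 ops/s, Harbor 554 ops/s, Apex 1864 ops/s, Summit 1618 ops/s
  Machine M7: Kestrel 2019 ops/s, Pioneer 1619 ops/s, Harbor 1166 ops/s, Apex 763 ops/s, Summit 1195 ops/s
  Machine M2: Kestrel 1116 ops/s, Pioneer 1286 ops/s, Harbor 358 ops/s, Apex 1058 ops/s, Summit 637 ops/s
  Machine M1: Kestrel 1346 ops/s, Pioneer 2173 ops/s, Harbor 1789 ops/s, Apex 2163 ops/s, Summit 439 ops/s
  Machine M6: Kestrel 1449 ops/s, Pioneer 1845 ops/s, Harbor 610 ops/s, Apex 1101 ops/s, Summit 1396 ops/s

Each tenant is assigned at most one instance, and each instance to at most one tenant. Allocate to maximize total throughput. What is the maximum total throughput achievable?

Maximum total: 8354 ops/s

This is the linear assignment problem.
Optimal: Kestrel→Machine M7 (2019 ops/s), Pioneer→Machine M2 (1286 ops/s), Harbor→Machine M1 (1789 ops/s), Apex→Machine M4 (1864 ops/s), Summit→Machine M6 (1396 ops/s) — total 2019+1286+1789+1864+1396 = 8354 ops/s.
Max-entry greedy (repeatedly take the single best remaining cell) gives 7810 ops/s, worse by 544.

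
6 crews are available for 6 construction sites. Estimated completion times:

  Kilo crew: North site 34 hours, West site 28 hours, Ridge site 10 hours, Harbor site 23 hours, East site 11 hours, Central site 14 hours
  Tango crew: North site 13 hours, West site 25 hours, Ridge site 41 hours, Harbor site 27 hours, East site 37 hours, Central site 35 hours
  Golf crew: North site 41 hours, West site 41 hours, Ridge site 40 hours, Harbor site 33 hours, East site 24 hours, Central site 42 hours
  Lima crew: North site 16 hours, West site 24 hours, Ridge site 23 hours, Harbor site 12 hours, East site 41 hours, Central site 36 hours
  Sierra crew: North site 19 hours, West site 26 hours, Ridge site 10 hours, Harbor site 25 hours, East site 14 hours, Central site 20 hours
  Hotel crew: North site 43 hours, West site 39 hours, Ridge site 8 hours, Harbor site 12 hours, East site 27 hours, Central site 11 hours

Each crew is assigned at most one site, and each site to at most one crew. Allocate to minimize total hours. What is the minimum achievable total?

Minimum total: 96 hours

Treat this as an assignment problem: match each crew to one site.
Optimal: Kilo crew→Ridge site (10 hours), Tango crew→North site (13 hours), Golf crew→East site (24 hours), Lima crew→Harbor site (12 hours), Sierra crew→West site (26 hours), Hotel crew→Central site (11 hours) — total 10+13+24+12+26+11 = 96 hours.
Min-entry greedy (repeatedly take the single cheapest remaining cell) gives 105 hours, worse by 9.
Next-best assignment: Kilo crew→Central site, Tango crew→North site, Golf crew→East site, Lima crew→West site, Sierra crew→Ridge site, Hotel crew→Harbor site = 97 hours.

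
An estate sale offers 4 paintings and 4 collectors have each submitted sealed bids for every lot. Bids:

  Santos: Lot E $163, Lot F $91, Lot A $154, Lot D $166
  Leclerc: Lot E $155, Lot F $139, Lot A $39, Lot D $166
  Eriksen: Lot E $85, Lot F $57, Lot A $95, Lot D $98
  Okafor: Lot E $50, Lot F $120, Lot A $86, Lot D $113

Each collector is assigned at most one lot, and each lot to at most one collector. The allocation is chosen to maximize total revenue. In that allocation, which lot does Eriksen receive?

Eriksen receives Lot A.

This is a one-to-one assignment (maximum-weight bipartite matching).
Optimal: Santos→Lot E ($163), Leclerc→Lot D ($166), Eriksen→Lot A ($95), Okafor→Lot F ($120) — total 163+166+95+120 = $544.
Column-greedy (each lot in turn goes to its best remaining collector) gives $510, worse by 34.
No other one-to-one assignment exceeds $544.
Eriksen's own top lot is Lot D ($98), but forcing Eriksen→Lot D and reassigning the rest optimally gives only $527 — worse by 17.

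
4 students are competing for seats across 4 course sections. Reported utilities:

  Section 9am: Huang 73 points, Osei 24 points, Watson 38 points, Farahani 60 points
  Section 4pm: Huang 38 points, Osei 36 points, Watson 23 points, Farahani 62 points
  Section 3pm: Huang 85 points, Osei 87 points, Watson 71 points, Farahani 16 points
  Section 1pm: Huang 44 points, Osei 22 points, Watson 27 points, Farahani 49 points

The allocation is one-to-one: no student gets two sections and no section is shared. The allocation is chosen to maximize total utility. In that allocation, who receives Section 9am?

Huang receives Section 9am.

Optimal: Huang→Section 9am (73 points), Osei→Section 3pm (87 points), Watson→Section 1pm (27 points), Farahani→Section 4pm (62 points) — total 73+87+27+62 = 249 points.
Row-greedy (each student in turn takes its best remaining section) gives 208 points, worse by 41.
Swapping Watson↔Huang (Watson→Section 9am 38 points, Huang→Section 1pm 44 points) loses 18.
Huang's own top section is Section 3pm (85 points), but forcing Huang→Section 3pm and reassigning the rest optimally gives only 208 points — worse by 41.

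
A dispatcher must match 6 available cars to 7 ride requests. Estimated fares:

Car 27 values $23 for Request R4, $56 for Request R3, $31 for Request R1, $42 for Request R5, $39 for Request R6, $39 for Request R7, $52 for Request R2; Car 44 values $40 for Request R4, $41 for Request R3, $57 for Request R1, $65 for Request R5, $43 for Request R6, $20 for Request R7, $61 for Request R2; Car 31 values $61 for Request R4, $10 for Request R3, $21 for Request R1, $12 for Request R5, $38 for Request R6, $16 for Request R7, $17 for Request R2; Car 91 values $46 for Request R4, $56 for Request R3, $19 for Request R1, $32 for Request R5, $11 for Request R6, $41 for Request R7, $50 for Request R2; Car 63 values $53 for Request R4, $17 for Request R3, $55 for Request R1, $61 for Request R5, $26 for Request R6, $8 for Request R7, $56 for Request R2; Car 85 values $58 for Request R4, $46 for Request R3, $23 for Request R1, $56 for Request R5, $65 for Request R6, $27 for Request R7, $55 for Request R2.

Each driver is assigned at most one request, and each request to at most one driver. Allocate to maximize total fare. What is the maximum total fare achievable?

Max total: $354

This is a one-to-one assignment (maximum-weight bipartite matching).
Optimal: Car 27→Request R2 ($52), Car 44→Request R5 ($65), Car 31→Request R4 ($61), Car 91→Request R3 ($56), Car 63→Request R1 ($55), Car 85→Request R6 ($65) — total 52+65+61+56+55+65 = $354.
Row-greedy (each driver in turn takes its best remaining request) gives $352, worse by 2.
Swapping Car 85↔Car 91 (Car 85→Request R3 $46, Car 91→Request R6 $11) loses 64.
No other one-to-one assignment exceeds $354.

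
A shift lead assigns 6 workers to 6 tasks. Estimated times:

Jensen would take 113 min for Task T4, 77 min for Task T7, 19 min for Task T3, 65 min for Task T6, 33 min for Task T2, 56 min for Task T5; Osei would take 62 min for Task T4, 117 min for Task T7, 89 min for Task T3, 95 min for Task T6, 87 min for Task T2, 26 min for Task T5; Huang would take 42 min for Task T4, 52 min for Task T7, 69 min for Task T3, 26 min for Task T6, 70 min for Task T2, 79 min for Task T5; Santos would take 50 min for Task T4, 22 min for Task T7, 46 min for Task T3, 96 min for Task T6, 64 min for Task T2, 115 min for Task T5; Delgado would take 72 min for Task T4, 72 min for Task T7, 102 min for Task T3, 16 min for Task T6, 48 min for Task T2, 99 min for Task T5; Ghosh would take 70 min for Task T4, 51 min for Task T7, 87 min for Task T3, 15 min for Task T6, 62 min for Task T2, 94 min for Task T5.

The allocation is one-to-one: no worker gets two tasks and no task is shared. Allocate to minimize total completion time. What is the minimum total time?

Minimum total: 172 min

This is the linear assignment problem.
Optimal: Jensen→Task T3 (19 min), Osei→Task T5 (26 min), Huang→Task T4 (42 min), Santos→Task T7 (22 min), Delgado→Task T2 (48 min), Ghosh→Task T6 (15 min) — total 19+26+42+22+48+15 = 172 min.
Row-greedy (each worker in turn takes its cheapest remaining task) gives 211 min, worse by 39.
Swapping Santos↔Huang (Santos→Task T4 50 min, Huang→Task T7 52 min) adds 38.
No other one-to-one assignment undercuts 172 min.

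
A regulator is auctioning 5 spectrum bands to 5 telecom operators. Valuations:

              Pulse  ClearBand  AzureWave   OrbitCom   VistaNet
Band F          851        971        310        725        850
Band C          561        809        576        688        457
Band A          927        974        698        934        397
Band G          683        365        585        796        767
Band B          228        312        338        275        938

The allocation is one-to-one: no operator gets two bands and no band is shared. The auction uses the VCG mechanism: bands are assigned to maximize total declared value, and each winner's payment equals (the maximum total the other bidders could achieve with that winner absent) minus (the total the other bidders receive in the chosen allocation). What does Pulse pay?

Pulse pays $147M.

Efficient allocation: Pulse→Band A ($927M), ClearBand→Band F ($971M), AzureWave→Band C ($576M), OrbitCom→Band G ($796M), VistaNet→Band B ($938M); total welfare W = $4208M.
Pulse receives Band A at value $927M, so the others get W − 927 = $3281M.
Without Pulse: best allocation of the remaining 4 bidders over all 5 bands is ClearBand→Band F ($971M), AzureWave→Band G ($585M), OrbitCom→Band A ($934M), VistaNet→Band B ($938M), total $3428M.
VCG payment = (others' best without Pulse) − (others' welfare with Pulse) = 3428 − 3281 = $147M.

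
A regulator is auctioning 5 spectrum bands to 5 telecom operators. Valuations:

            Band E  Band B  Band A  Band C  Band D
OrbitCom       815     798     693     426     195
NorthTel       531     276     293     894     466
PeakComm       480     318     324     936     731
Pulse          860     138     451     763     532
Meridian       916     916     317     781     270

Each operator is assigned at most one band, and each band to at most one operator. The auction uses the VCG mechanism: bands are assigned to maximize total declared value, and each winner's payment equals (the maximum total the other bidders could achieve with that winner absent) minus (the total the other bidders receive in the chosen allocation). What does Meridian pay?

Meridian pays $105M.

Efficient allocation: OrbitCom→Band A ($693M), NorthTel→Band C ($894M), PeakComm→Band D ($731M), Pulse→Band E ($860M), Meridian→Band B ($916M); total welfare W = $4094M.
Meridian receives Band B at value $916M, so the others get W − 916 = $3178M.
Without Meridian: best allocation of the remaining 4 bidders over all 5 bands is OrbitCom→Band B ($798M), NorthTel→Band C ($894M), PeakComm→Band D ($731M), Pulse→Band E ($860M), total $3283M.
VCG payment = (others' best without Meridian) − (others' welfare with Meridian) = 3283 − 3178 = $105M.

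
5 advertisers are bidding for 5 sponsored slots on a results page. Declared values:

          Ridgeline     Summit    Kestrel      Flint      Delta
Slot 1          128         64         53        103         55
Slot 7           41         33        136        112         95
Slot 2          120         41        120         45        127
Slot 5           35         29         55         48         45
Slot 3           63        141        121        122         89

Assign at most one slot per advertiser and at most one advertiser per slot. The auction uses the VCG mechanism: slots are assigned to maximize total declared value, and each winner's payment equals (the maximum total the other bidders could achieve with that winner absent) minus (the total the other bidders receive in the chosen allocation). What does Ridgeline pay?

Efficient allocation: Ridgeline→Slot 1 ($128), Summit→Slot 3 ($141), Kestrel→Slot 7 ($136), Flint→Slot 5 ($48), Delta→Slot 2 ($127); total welfare W = $580.
Ridgeline receives Slot 1 at value $128, so the others get W − 128 = $452.
Without Ridgeline: best allocation of the remaining 4 bidders over all 5 slots is Summit→Slot 3 ($141), Kestrel→Slot 7 ($136), Flint→Slot 1 ($103), Delta→Slot 2 ($127), total $507.
VCG payment = (others' best without Ridgeline) − (others' welfare with Ridgeline) = 507 − 452 = $55.

Ridgeline pays $55.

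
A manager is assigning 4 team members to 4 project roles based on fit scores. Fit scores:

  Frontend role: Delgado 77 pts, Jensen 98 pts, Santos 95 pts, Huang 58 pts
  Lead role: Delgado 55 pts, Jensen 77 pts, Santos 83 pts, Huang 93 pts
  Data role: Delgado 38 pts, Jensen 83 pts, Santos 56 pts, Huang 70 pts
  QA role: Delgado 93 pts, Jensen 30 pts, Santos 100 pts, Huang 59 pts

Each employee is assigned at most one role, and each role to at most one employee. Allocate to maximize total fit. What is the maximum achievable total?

Optimal: Delgado→QA role (93 pts), Jensen→Data role (83 pts), Santos→Frontend role (95 pts), Huang→Lead role (93 pts) — total 93+83+95+93 = 364 pts.
Row-greedy (each employee in turn takes its best remaining role) gives 344 pts, worse by 20.

Maximum total: 364 pts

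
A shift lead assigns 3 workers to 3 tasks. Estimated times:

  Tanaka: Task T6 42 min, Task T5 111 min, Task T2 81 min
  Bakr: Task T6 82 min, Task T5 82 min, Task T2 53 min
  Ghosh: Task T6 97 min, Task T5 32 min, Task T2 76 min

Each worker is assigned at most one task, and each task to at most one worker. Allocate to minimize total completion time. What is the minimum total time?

Treat this as an assignment problem: match each worker to one task.
Optimal: Tanaka→Task T6 (42 min), Bakr→Task T2 (53 min), Ghosh→Task T5 (32 min) — total 42+53+32 = 127 min.

Minimum total: 127 min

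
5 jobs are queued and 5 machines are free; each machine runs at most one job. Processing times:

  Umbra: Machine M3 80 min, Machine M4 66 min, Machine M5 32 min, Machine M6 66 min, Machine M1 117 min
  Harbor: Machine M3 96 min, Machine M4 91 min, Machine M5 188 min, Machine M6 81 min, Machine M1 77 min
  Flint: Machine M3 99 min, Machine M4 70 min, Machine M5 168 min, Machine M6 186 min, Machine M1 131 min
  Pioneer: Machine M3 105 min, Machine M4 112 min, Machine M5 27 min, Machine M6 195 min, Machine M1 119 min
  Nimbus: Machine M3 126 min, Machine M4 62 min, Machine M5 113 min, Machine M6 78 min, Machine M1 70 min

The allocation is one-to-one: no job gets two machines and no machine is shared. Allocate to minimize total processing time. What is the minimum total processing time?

Treat this as an assignment problem: match each job to one machine.
Optimal: Umbra→Machine M3 (80 min), Harbor→Machine M6 (81 min), Flint→Machine M4 (70 min), Pioneer→Machine M5 (27 min), Nimbus→Machine M1 (70 min) — total 80+81+70+27+70 = 328 min.
Column-greedy (each machine in turn goes to its cheapest remaining job) gives 381 min, worse by 53.

Min total: 328 min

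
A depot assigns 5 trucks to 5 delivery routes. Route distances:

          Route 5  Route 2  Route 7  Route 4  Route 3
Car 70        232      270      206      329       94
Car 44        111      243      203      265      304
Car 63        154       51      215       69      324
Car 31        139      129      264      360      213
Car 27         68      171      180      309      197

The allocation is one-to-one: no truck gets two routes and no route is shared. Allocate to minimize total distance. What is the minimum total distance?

This is the linear assignment problem.
Optimal: Car 70→Route 3 (94 km), Car 44→Route 7 (203 km), Car 63→Route 4 (69 km), Car 31→Route 2 (129 km), Car 27→Route 5 (68 km) — total 94+203+69+129+68 = 563 km.
Min-entry greedy (repeatedly take the single cheapest remaining cell) gives 776 km, worse by 213.
Checked against all permutations: 563 km is optimal.

Minimum total: 563 km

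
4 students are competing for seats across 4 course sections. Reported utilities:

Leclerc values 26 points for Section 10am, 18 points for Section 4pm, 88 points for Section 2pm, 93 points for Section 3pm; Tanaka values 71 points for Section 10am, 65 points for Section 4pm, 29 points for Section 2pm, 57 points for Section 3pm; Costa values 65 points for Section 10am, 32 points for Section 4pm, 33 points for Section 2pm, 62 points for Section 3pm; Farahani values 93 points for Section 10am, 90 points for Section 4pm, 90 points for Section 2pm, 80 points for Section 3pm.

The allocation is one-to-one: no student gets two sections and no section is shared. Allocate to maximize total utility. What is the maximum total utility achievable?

Max total: 313 points

Optimal: Leclerc→Section 3pm (93 points), Tanaka→Section 4pm (65 points), Costa→Section 10am (65 points), Farahani→Section 2pm (90 points) — total 93+65+65+90 = 313 points.
Max-entry greedy (repeatedly take the single best remaining cell) gives 284 points, worse by 29.
Every other assignment is strictly worse.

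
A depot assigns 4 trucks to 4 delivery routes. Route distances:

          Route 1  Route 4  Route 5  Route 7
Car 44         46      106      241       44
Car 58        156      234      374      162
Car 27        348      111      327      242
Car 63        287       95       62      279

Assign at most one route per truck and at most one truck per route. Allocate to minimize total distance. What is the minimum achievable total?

Min total: 373 km

This is a one-to-one assignment (minimum-cost bipartite matching).
Optimal: Car 44→Route 7 (44 km), Car 58→Route 1 (156 km), Car 27→Route 4 (111 km), Car 63→Route 5 (62 km) — total 44+156+111+62 = 373 km.
Next-best assignment: Car 44→Route 1, Car 58→Route 7, Car 27→Route 4, Car 63→Route 5 = 381 km.
Swapping Car 58↔Car 27 (Car 58→Route 4 234 km, Car 27→Route 1 348 km) adds 315.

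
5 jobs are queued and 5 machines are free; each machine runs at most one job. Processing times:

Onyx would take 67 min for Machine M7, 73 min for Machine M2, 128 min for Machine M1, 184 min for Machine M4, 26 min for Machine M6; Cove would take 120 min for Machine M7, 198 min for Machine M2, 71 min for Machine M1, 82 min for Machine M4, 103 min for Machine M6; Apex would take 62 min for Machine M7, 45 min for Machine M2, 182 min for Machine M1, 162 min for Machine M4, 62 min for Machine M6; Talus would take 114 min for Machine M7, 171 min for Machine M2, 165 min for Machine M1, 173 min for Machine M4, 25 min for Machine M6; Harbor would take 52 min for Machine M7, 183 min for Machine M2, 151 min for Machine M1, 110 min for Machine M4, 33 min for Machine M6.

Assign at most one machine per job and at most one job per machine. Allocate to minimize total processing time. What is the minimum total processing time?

Optimal: Onyx→Machine M7 (67 min), Cove→Machine M1 (71 min), Apex→Machine M2 (45 min), Talus→Machine M6 (25 min), Harbor→Machine M4 (110 min) — total 67+71+45+25+110 = 318 min.
Min-entry greedy (repeatedly take the single cheapest remaining cell) gives 377 min, worse by 59.
Next-best assignment: Onyx→Machine M1, Cove→Machine M4, Apex→Machine M2, Talus→Machine M6, Harbor→Machine M7 = 332 min.
Every other assignment is strictly worse.

Min total: 318 min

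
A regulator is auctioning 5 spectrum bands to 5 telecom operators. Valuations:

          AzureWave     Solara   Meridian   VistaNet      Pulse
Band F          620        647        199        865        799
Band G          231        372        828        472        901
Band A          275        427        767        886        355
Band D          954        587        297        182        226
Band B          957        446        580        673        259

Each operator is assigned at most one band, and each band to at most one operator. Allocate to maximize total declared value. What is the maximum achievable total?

This is the linear assignment problem.
Optimal: AzureWave→Band B ($957M), Solara→Band D ($587M), Meridian→Band A ($767M), VistaNet→Band F ($865M), Pulse→Band G ($901M) — total 957+587+767+865+901 = $4077M.
Row-greedy (each operator in turn takes its best remaining band) gives $3544M, worse by 533.
Next-best assignment: AzureWave→Band B, Solara→Band D, Meridian→Band G, VistaNet→Band A, Pulse→Band F = $4057M.

Max total: $4077M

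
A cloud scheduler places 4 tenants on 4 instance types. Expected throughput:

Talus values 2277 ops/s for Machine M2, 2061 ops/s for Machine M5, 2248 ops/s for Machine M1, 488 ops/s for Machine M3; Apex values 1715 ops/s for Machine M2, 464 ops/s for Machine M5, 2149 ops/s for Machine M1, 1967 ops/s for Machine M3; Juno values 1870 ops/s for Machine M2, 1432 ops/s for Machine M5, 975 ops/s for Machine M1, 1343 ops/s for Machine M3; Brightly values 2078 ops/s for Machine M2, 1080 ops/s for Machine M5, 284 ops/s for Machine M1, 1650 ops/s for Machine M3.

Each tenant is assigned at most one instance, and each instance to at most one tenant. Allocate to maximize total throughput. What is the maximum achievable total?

Optimal: Talus→Machine M5 (2061 ops/s), Apex→Machine M1 (2149 ops/s), Juno→Machine M2 (1870 ops/s), Brightly→Machine M3 (1650 ops/s) — total 2061+2149+1870+1650 = 7730 ops/s.
Row-greedy (each tenant in turn takes its best remaining instance) gives 7508 ops/s, worse by 222.

Max total: 7730 ops/s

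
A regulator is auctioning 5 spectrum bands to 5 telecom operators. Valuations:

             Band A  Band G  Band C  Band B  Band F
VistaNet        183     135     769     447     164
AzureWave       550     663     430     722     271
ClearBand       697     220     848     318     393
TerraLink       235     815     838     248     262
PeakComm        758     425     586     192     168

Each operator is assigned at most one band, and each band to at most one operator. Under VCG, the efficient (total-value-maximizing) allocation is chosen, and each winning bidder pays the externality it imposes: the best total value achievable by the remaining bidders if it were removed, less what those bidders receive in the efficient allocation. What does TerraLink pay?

TerraLink pays $74M.

Efficient allocation: VistaNet→Band C ($769M), AzureWave→Band B ($722M), ClearBand→Band F ($393M), TerraLink→Band G ($815M), PeakComm→Band A ($758M); total welfare W = $3457M.
TerraLink receives Band G at value $815M, so the others get W − 815 = $2642M.
Without TerraLink: best allocation of the remaining 4 bidders over all 5 bands is VistaNet→Band B ($447M), AzureWave→Band G ($663M), ClearBand→Band C ($848M), PeakComm→Band A ($758M), total $2716M.
VCG payment = (others' best without TerraLink) − (others' welfare with TerraLink) = 2716 − 2642 = $74M.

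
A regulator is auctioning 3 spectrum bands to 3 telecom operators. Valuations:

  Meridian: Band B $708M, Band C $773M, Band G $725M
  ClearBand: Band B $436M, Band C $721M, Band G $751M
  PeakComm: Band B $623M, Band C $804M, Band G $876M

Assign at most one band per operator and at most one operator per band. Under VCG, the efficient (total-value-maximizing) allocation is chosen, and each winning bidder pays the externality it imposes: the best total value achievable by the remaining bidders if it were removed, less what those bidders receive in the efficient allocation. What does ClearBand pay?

Efficient allocation: Meridian→Band B ($708M), ClearBand→Band C ($721M), PeakComm→Band G ($876M); total welfare W = $2305M.
ClearBand receives Band C at value $721M, so the others get W − 721 = $1584M.
Without ClearBand: best allocation of the remaining 2 bidders over all 3 bands is Meridian→Band C ($773M), PeakComm→Band G ($876M), total $1649M.
VCG payment = (others' best without ClearBand) − (others' welfare with ClearBand) = 1649 − 1584 = $65M.

ClearBand pays $65M.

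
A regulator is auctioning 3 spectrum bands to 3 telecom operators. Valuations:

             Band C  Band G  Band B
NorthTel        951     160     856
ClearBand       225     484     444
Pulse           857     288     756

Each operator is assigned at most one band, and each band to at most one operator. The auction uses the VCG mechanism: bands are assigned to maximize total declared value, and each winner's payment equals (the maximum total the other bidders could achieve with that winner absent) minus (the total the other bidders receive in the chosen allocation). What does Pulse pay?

Efficient allocation: NorthTel→Band B ($856M), ClearBand→Band G ($484M), Pulse→Band C ($857M); total welfare W = $2197M.
Pulse receives Band C at value $857M, so the others get W − 857 = $1340M.
Without Pulse: best allocation of the remaining 2 bidders over all 3 bands is NorthTel→Band C ($951M), ClearBand→Band G ($484M), total $1435M.
VCG payment = (others' best without Pulse) − (others' welfare with Pulse) = 1435 − 1340 = $95M.

Pulse pays $95M.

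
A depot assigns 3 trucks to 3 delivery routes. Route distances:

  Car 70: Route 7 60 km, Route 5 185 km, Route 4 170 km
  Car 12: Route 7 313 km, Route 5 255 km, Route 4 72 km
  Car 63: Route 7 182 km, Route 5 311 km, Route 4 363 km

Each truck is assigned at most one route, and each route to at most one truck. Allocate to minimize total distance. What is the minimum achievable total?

Min total: 439 km

Optimal: Car 70→Route 5 (185 km), Car 12→Route 4 (72 km), Car 63→Route 7 (182 km) — total 185+72+182 = 439 km.
Min-entry greedy (repeatedly take the single cheapest remaining cell) gives 443 km, worse by 4.
Next-best assignment: Car 70→Route 7, Car 12→Route 4, Car 63→Route 5 = 443 km.
No other one-to-one assignment undercuts 439 km.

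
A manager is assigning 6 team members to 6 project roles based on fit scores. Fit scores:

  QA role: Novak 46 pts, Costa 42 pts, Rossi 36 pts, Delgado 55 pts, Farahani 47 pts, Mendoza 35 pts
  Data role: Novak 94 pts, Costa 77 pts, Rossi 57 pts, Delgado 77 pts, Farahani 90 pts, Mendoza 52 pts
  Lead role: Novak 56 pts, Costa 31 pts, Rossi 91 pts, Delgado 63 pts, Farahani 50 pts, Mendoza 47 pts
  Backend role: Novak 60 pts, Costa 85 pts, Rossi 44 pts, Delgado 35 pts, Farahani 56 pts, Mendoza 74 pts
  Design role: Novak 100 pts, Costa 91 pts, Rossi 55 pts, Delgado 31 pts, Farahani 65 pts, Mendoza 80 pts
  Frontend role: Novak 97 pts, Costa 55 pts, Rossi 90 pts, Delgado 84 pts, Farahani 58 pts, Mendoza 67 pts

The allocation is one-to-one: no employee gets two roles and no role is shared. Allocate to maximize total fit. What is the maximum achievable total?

This is a one-to-one assignment (maximum-weight bipartite matching).
Optimal: Novak→Frontend role (97 pts), Costa→Backend role (85 pts), Rossi→Lead role (91 pts), Delgado→QA role (55 pts), Farahani→Data role (90 pts), Mendoza→Design role (80 pts) — total 97+85+91+55+90+80 = 498 pts.
Column-greedy (each role in turn goes to its best remaining employee) gives 463 pts, worse by 35.
Swapping Mendoza↔Novak (Mendoza→Frontend role 67 pts, Novak→Design role 100 pts) loses 10.
No other one-to-one assignment exceeds 498 pts.

Maximum total: 498 pts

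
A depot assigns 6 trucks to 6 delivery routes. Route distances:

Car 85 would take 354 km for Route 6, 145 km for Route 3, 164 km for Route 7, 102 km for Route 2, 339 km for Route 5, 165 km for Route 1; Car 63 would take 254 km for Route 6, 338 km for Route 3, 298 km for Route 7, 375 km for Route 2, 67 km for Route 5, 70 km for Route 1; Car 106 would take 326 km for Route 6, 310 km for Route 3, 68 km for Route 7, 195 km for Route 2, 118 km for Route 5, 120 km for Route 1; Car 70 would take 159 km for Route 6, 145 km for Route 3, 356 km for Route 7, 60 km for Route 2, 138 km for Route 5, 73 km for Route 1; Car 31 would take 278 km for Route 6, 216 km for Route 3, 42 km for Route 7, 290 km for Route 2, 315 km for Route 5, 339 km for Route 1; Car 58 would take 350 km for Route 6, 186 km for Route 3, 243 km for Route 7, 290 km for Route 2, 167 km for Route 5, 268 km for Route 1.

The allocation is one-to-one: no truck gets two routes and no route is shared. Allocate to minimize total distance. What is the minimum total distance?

Min total: 676 km

Treat this as an assignment problem: match each truck to one route.
Optimal: Car 85→Route 2 (102 km), Car 63→Route 5 (67 km), Car 106→Route 1 (120 km), Car 70→Route 6 (159 km), Car 31→Route 7 (42 km), Car 58→Route 3 (186 km) — total 102+67+120+159+42+186 = 676 km.
Every other assignment is strictly worse.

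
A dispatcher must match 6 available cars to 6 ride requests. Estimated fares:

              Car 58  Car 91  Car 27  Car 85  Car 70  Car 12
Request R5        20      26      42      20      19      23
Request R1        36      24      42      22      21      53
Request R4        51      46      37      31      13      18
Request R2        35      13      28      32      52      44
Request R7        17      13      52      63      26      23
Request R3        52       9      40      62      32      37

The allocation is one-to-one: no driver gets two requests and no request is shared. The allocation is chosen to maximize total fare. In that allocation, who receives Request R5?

Optimal: Car 58→Request R3 ($52), Car 91→Request R4 ($46), Car 27→Request R5 ($42), Car 85→Request R7 ($63), Car 70→Request R2 ($52), Car 12→Request R1 ($53) — total 52+46+42+63+52+53 = $308.
Next-best assignment: Car 58→Request R4, Car 91→Request R5, Car 27→Request R7, Car 85→Request R3, Car 70→Request R2, Car 12→Request R1 = $296.
Every other assignment is strictly worse.
Car 27's own top request is Request R7 ($52), but forcing Car 27→Request R7 and reassigning the rest optimally gives only $296 — worse by 12.

Car 27 receives Request R5.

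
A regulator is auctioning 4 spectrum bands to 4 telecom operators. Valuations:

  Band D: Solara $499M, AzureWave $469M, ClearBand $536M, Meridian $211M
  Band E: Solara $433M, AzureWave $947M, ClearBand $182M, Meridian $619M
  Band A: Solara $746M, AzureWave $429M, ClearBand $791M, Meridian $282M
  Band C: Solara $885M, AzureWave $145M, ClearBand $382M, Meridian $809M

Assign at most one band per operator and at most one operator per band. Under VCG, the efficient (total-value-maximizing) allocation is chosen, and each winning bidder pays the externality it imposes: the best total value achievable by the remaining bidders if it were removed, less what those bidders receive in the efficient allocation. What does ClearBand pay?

ClearBand pays $247M.

Efficient allocation: Solara→Band D ($499M), AzureWave→Band E ($947M), ClearBand→Band A ($791M), Meridian→Band C ($809M); total welfare W = $3046M.
ClearBand receives Band A at value $791M, so the others get W − 791 = $2255M.
Without ClearBand: best allocation of the remaining 3 bidders over all 4 bands is Solara→Band A ($746M), AzureWave→Band E ($947M), Meridian→Band C ($809M), total $2502M.
VCG payment = (others' best without ClearBand) − (others' welfare with ClearBand) = 2502 − 2255 = $247M.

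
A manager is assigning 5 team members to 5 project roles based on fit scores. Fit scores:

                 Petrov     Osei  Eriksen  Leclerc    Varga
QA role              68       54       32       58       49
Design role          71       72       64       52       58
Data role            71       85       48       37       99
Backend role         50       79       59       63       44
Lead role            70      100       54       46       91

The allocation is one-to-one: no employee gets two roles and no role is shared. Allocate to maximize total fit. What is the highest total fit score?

Optimal: Petrov→QA role (68 pts), Osei→Lead role (100 pts), Eriksen→Design role (64 pts), Leclerc→Backend role (63 pts), Varga→Data role (99 pts) — total 68+100+64+63+99 = 394 pts.
Column-greedy (each role in turn goes to its best remaining employee) gives 356 pts, worse by 38.
No other one-to-one assignment exceeds 394 pts.

Maximum total: 394 pts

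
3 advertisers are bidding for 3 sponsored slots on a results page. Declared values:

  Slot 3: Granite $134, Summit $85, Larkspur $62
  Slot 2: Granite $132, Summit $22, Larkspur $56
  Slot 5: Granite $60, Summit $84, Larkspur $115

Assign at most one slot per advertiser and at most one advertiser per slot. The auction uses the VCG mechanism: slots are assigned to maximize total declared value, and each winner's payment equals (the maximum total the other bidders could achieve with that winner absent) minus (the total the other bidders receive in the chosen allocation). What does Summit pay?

Summit pays $2.

Efficient allocation: Granite→Slot 2 ($132), Summit→Slot 3 ($85), Larkspur→Slot 5 ($115); total welfare W = $332.
Summit receives Slot 3 at value $85, so the others get W − 85 = $247.
Without Summit: best allocation of the remaining 2 bidders over all 3 slots is Granite→Slot 3 ($134), Larkspur→Slot 5 ($115), total $249.
VCG payment = (others' best without Summit) − (others' welfare with Summit) = 249 − 247 = $2.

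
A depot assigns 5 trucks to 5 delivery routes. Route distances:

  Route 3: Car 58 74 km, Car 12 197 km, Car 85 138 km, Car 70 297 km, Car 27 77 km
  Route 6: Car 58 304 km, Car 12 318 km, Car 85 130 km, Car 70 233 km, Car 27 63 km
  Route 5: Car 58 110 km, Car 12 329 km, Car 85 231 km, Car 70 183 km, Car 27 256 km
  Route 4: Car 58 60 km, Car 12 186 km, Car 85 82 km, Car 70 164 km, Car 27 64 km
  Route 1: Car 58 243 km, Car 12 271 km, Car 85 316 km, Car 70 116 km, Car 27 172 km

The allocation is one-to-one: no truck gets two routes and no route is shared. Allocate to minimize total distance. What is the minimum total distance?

Min total: 568 km

This is a one-to-one assignment (minimum-cost bipartite matching).
Optimal: Car 58→Route 5 (110 km), Car 12→Route 3 (197 km), Car 85→Route 4 (82 km), Car 70→Route 1 (116 km), Car 27→Route 6 (63 km) — total 110+197+82+116+63 = 568 km.
Column-greedy (each route in turn goes to its cheapest remaining truck) gives 673 km, worse by 105.
Checked against all permutations: 568 km is optimal.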